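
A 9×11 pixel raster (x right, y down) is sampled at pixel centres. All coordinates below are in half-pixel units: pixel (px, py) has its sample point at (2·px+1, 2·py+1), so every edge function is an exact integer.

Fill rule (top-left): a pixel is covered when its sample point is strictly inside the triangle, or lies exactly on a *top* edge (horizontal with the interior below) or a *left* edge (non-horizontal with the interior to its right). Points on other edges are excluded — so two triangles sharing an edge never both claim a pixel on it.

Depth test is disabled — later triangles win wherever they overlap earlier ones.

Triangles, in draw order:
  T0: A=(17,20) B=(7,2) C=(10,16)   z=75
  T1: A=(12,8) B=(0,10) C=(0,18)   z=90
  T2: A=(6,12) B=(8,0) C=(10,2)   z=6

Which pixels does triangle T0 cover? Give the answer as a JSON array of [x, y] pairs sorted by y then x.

T0:
  2·area = 86  (B↔C swapped to make it positive)
  edge (17, 20)→(10, 16): d=(-7,-4) top-left  bias=+0
  edge (10, 16)→(7, 2): d=(-3,-14) top-left  bias=+0
  edge (7, 2)→(17, 20): d=(10,18) right/bottom  bias=-1
    (4,3)@(9, 7): e=[59,13,14] → #
    (5,3)@(11, 7): e=[67,41,-22] → ·
    (4,4)@(9, 9): e=[45,7,34] → #
    (5,4)@(11, 9): e=[53,35,-2] → ·
    (4,5)@(9, 11): e=[31,1,54] → #
    (5,5)@(11, 11): e=[39,29,18] → #
    (6,5)@(13, 11): e=[47,57,-18] → ·
    (4,6)@(9, 13): e=[17,-5,74] → ·
    (5,6)@(11, 13): e=[25,23,38] → #
    (6,6)@(13, 13): e=[33,51,2] → #
    (7,6)@(15, 13): e=[41,79,-34] → ·
    (5,7)@(11, 15): e=[11,17,58] → #
  covered (10 px):
    · · · · · · · · ·
    · · · · · · · · ·
    · · · · · · · · ·
    · · · · # · · · ·
    · · · · # · · · ·
    · · · · # # · · ·
    · · · · · # # · ·
    · · · · · # # · ·
    · · · · · · # # ·
    · · · · · · · · ·
    · · · · · · · · ·
T1:
  2·area = 96  (B↔C swapped to make it positive)
  edge (12, 8)→(0, 18): d=(-12,10) right/bottom  bias=-1
  edge (0, 18)→(0, 10): d=(0,-8) top-left  bias=+0
  edge (0, 10)→(12, 8): d=(12,-2) top-left  bias=+0
    (3,4)@(7, 9): e=[38,56,2] → #
    (4,4)@(9, 9): e=[18,72,6] → #
    (5,4)@(11, 9): e=[-2,88,10] → ·
    (0,5)@(1, 11): e=[74,8,14] → #
    (1,5)@(3, 11): e=[54,24,18] → #
    (2,5)@(5, 11): e=[34,40,22] → #
    (4,5)@(9, 11): e=[-6,72,30] → ·
    (0,6)@(1, 13): e=[50,8,38] → #
    (3,6)@(7, 13): e=[-10,56,50] → ·
    (0,7)@(1, 15): e=[26,8,62] → #
    (2,7)@(5, 15): e=[-14,40,70] → ·
    (0,8)@(1, 17): e=[2,8,86] → #
  covered (12 px):
    · · · · · · · · ·
    · · · · · · · · ·
    · · · · · · · · ·
    · · · · · · · · ·
    · · · # # · · · ·
    # # # # · · · · ·
    # # # · · · · · ·
    # # · · · · · · ·
    # · · · · · · · ·
    · · · · · · · · ·
    · · · · · · · · ·
T2:
  2·area = 28
  edge (6, 12)→(8, 0): d=(2,-12) top-left  bias=+0
  edge (8, 0)→(10, 2): d=(2,2) right/bottom  bias=-1
  edge (10, 2)→(6, 12): d=(-4,10) right/bottom  bias=-1
    (4,0)@(9, 1): e=[14,0,14] → ·  [on edge]
    (4,1)@(9, 3): e=[18,4,6] → #
    (5,1)@(11, 3): e=[42,0,-14] → ·  [on edge]
    (4,2)@(9, 5): e=[22,8,-2] → ·
    (6,2)@(13, 5): e=[70,0,-42] → ·  [on edge]
    (3,3)@(7, 7): e=[2,16,10] → #
    (4,3)@(9, 7): e=[26,12,-10] → ·
    (7,3)@(15, 7): e=[98,0,-70] → ·  [on edge]
    (3,4)@(7, 9): e=[6,20,2] → #
    (4,4)@(9, 9): e=[30,16,-18] → ·
    (8,4)@(17, 9): e=[126,0,-98] → ·  [on edge]
    (3,5)@(7, 11): e=[10,24,-6] → ·
  covered (3 px):
    · · · · · · · · ·
    · · · · # · · · ·
    · · · · · · · · ·
    · · · # · · · · ·
    · · · # · · · · ·
    · · · · · · · · ·
    · · · · · · · · ·
    · · · · · · · · ·
    · · · · · · · · ·
    · · · · · · · · ·
    · · · · · · · · ·

Final: [[4,3],[4,4],[4,5],[5,5],[5,6],[6,6],[5,7],[6,7],[6,8],[7,8]]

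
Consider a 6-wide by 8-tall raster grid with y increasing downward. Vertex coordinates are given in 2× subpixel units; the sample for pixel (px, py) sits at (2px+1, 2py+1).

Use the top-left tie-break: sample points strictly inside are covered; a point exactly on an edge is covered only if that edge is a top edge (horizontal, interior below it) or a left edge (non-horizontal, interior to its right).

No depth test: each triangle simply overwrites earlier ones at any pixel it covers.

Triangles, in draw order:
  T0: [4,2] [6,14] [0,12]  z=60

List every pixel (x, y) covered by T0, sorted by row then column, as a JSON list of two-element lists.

T0:
  2·area = 68
  edge (4, 2)→(6, 14): d=(2,12) right/bottom  bias=-1
  edge (6, 14)→(0, 12): d=(-6,-2) top-left  bias=+0
  edge (0, 12)→(4, 2): d=(4,-10) top-left  bias=+0
    (1,2)@(3, 5): e=[18,48,2] → █
    (2,2)@(5, 5): e=[-6,52,22] → ·
    (1,3)@(3, 7): e=[22,36,10] → █
    (2,3)@(5, 7): e=[-2,40,30] → ·
    (1,4)@(3, 9): e=[26,24,18] → █
    (2,4)@(5, 9): e=[2,28,38] → █
    (3,4)@(7, 9): e=[-22,32,58] → ·
    (0,5)@(1, 11): e=[54,8,6] → █
    (3,5)@(7, 11): e=[-18,20,66] → ·
    (0,6)@(1, 13): e=[58,-4,14] → ·
    (1,6)@(3, 13): e=[34,0,34] → █  [on edge]
    (3,6)@(7, 13): e=[-14,8,74] → ·
    (4,7)@(9, 15): e=[-34,0,102] → ·  [on edge]
  covered (9 px):
    · · · · · ·
    · · · · · ·
    · █ · · · ·
    · █ · · · ·
    · █ █ · · ·
    █ █ █ · · ·
    · █ █ · · ·
    · · · · · ·

Final: [[1,2],[1,3],[1,4],[2,4],[0,5],[1,5],[2,5],[1,6],[2,6]]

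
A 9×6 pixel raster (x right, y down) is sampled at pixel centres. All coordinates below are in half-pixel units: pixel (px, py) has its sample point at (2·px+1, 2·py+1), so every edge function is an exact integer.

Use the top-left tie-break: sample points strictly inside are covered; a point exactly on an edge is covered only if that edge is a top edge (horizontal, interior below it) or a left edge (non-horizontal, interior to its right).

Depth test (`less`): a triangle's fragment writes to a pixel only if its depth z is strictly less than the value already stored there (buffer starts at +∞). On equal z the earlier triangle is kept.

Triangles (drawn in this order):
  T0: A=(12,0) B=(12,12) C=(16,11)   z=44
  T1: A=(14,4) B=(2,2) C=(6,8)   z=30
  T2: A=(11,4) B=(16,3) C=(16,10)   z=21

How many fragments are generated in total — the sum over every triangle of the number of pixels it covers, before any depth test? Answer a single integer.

T0:
  2·area = 48  (B↔C swapped to make it positive)
  edge (12, 0)→(16, 11): d=(4,11) right/bottom  bias=-1
  edge (16, 11)→(12, 12): d=(-4,1) right/bottom  bias=-1
  edge (12, 12)→(12, 0): d=(0,-12) top-left  bias=+0
    (6,1)@(13, 3): e=[1,35,12] → X
    (7,1)@(15, 3): e=[-21,33,36] → .
    (6,2)@(13, 5): e=[9,27,12] → X
    (7,2)@(15, 5): e=[-13,25,36] → .
    (6,3)@(13, 7): e=[17,19,12] → X
    (7,3)@(15, 7): e=[-5,17,36] → .
    (6,4)@(13, 9): e=[25,11,12] → X
    (7,4)@(15, 9): e=[3,9,36] → X
    (8,4)@(17, 9): e=[-19,7,60] → .
    (6,5)@(13, 11): e=[33,3,12] → X
    (8,5)@(17, 11): e=[-11,-1,60] → .
  covered (7 px):
    . . . . . . . . .
    . . . . . . X . .
    . . . . . . X . .
    . . . . . . X . .
    . . . . . . X X .
    . . . . . . X X .
T1:
  2·area = 64  (B↔C swapped to make it positive)
  edge (14, 4)→(6, 8): d=(-8,4) right/bottom  bias=-1
  edge (6, 8)→(2, 2): d=(-4,-6) top-left  bias=+0
  edge (2, 2)→(14, 4): d=(12,2) right/bottom  bias=-1
    (1,1)@(3, 3): e=[52,2,10] → X
    (2,1)@(5, 3): e=[44,14,6] → X
    (3,1)@(7, 3): e=[36,26,2] → X
    (4,1)@(9, 3): e=[28,38,-2] → .
    (1,2)@(3, 5): e=[36,-6,34] → .
    (2,2)@(5, 5): e=[28,6,30] → X
    (4,2)@(9, 5): e=[12,30,22] → X
    (5,2)@(11, 5): e=[4,42,18] → X
    (6,2)@(13, 5): e=[-4,54,14] → .
    (2,3)@(5, 7): e=[12,-2,54] → .
    (3,3)@(7, 7): e=[4,10,50] → X
    (4,3)@(9, 7): e=[-4,22,46] → .
  covered (8 px):
    . . . . . . . . .
    . X X X . . . . .
    . . X X X X . . .
    . . . X . . . . .
    . . . . . . . . .
    . . . . . . . . .
T2:
  2·area = 35
  edge (11, 4)→(16, 3): d=(5,-1) top-left  bias=+0
  edge (16, 3)→(16, 10): d=(0,7) right/bottom  bias=-1
  edge (16, 10)→(11, 4): d=(-5,-6) top-left  bias=+0
    (6,2)@(13, 5): e=[7,21,7] → X
    (7,2)@(15, 5): e=[9,7,19] → X
    (8,2)@(17, 5): e=[11,-7,31] → .
    (6,3)@(13, 7): e=[17,21,-3] → .
    (7,3)@(15, 7): e=[19,7,9] → X
    (8,3)@(17, 7): e=[21,-7,21] → .
    (7,4)@(15, 9): e=[29,7,-1] → .
  covered (3 px):
    . . . . . . . . .
    . . . . . . . . .
    . . . . . . X X .
    . . . . . . . X .
    . . . . . . . . .
    . . . . . . . . .

Final: 18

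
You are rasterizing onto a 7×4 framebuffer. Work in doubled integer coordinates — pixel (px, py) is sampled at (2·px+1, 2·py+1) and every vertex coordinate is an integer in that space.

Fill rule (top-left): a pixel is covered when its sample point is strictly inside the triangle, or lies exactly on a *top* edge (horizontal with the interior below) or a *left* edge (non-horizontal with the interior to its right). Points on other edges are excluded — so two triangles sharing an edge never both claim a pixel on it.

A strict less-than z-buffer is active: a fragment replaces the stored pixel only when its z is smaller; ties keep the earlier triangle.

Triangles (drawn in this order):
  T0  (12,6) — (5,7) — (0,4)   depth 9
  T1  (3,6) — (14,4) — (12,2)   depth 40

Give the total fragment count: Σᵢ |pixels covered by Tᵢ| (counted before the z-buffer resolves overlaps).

T0:
  2·area = 26
  edge (12, 6)→(5, 7): d=(-7,1) right/bottom  bias=-1
  edge (5, 7)→(0, 4): d=(-5,-3) top-left  bias=+0
  edge (0, 4)→(12, 6): d=(12,2) right/bottom  bias=-1
    (1,2)@(3, 5): e=[16,4,6] → #
    (2,2)@(5, 5): e=[14,10,2] → #
    (3,2)@(7, 5): e=[12,16,-2] → ·
    (1,3)@(3, 7): e=[2,-6,30] → ·
    (2,3)@(5, 7): e=[0,0,26] → ·  [on edge]
  covered (2 px):
    · · · · · · ·
    · · · · · · ·
    · # # · · · ·
    · · · · · · ·
T1:
  2·area = 26  (B↔C swapped to make it positive)
  edge (3, 6)→(12, 2): d=(9,-4) top-left  bias=+0
  edge (12, 2)→(14, 4): d=(2,2) right/bottom  bias=-1
  edge (14, 4)→(3, 6): d=(-11,2) right/bottom  bias=-1
    (5,0)@(11, 1): e=[-13,0,39] → ·  [on edge]
    (5,1)@(11, 3): e=[5,4,17] → #
    (6,1)@(13, 3): e=[13,0,13] → ·  [on edge]
    (3,2)@(7, 5): e=[7,16,3] → #
    (4,2)@(9, 5): e=[15,12,-1] → ·
    (5,2)@(11, 5): e=[23,8,-5] → ·
    (3,3)@(7, 7): e=[25,20,-19] → ·
  covered (2 px):
    · · · · · · ·
    · · · · · # ·
    · · · # · · ·
    · · · · · · ·

Final: 4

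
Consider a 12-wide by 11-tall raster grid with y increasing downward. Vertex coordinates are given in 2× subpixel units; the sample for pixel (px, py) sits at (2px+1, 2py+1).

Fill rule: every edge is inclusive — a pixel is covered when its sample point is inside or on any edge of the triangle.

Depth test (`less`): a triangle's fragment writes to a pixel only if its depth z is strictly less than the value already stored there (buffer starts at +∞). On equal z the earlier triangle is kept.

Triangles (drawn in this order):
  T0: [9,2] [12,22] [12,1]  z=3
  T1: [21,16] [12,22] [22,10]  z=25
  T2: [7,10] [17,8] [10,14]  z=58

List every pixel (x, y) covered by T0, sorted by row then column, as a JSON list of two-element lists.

T0:
  2·area = 63  (B↔C swapped to make it positive)
  edge (9, 2)→(12, 1): d=(3,-1) inclusive
  edge (12, 1)→(12, 22): d=(0,21) inclusive
  edge (12, 22)→(9, 2): d=(-3,-20) inclusive
    (5,1)@(11, 3): e=[5,21,37] → █
    (6,1)@(13, 3): e=[7,-21,77] → ·
    (5,2)@(11, 5): e=[11,21,31] → █
    (6,2)@(13, 5): e=[13,-21,71] → ·
    (5,3)@(11, 7): e=[17,21,25] → █
    (6,3)@(13, 7): e=[19,-21,65] → ·
    (5,4)@(11, 9): e=[23,21,19] → █
    (6,4)@(13, 9): e=[25,-21,59] → ·
    (5,5)@(11, 11): e=[29,21,13] → █
    (6,5)@(13, 11): e=[31,-21,53] → ·
    (5,6)@(11, 13): e=[35,21,7] → █
    (6,6)@(13, 13): e=[37,-21,47] → ·
  covered (7 px):
    · · · · · · · · · · · ·
    · · · · · █ · · · · · ·
    · · · · · █ · · · · · ·
    · · · · · █ · · · · · ·
    · · · · · █ · · · · · ·
    · · · · · █ · · · · · ·
    · · · · · █ · · · · · ·
    · · · · · █ · · · · · ·
    · · · · · · · · · · · ·
    · · · · · · · · · · · ·
    · · · · · · · · · · · ·
T1:
  2·area = 48
  edge (21, 16)→(12, 22): d=(-9,6) inclusive
  edge (12, 22)→(22, 10): d=(10,-12) inclusive
  edge (22, 10)→(21, 16): d=(-1,6) inclusive
    (10,6)@(21, 13): e=[27,18,3] → █
    (11,6)@(23, 13): e=[15,42,-9] → ·
    (9,7)@(19, 15): e=[21,14,13] → █
    (11,7)@(23, 15): e=[-3,62,-11] → ·
    (8,8)@(17, 17): e=[15,10,23] → █
    (10,8)@(21, 17): e=[-9,58,-1] → ·
    (7,9)@(15, 19): e=[9,6,33] → █
    (8,9)@(17, 19): e=[-3,30,21] → ·
    (9,9)@(19, 19): e=[-15,54,9] → ·
    (6,10)@(13, 21): e=[3,2,43] → █
    (7,10)@(15, 21): e=[-9,26,31] → ·
  covered (7 px):
    · · · · · · · · · · · ·
    · · · · · · · · · · · ·
    · · · · · · · · · · · ·
    · · · · · · · · · · · ·
    · · · · · · · · · · · ·
    · · · · · · · · · · · ·
    · · · · · · · · · · █ ·
    · · · · · · · · · █ █ ·
    · · · · · · · · █ █ · ·
    · · · · · · · █ · · · ·
    · · · · · · █ · · · · ·
T2:
  2·area = 46
  edge (7, 10)→(17, 8): d=(10,-2) inclusive
  edge (17, 8)→(10, 14): d=(-7,6) inclusive
  edge (10, 14)→(7, 10): d=(-3,-4) inclusive
    (6,4)@(13, 9): e=[2,17,27] → █
    (7,4)@(15, 9): e=[6,5,35] → █
    (8,4)@(17, 9): e=[10,-7,43] → ·
    (4,5)@(9, 11): e=[14,27,5] → █
    (5,5)@(11, 11): e=[18,15,13] → █
    (7,5)@(15, 11): e=[26,-9,29] → ·
    (4,6)@(9, 13): e=[34,13,-1] → ·
    (5,6)@(11, 13): e=[38,1,7] → █
    (6,6)@(13, 13): e=[42,-11,15] → ·
    (5,7)@(11, 15): e=[58,-13,1] → ·
  covered (6 px):
    · · · · · · · · · · · ·
    · · · · · · · · · · · ·
    · · · · · · · · · · · ·
    · · · · · · · · · · · ·
    · · · · · · █ █ · · · ·
    · · · · █ █ █ · · · · ·
    · · · · · █ · · · · · ·
    · · · · · · · · · · · ·
    · · · · · · · · · · · ·
    · · · · · · · · · · · ·
    · · · · · · · · · · · ·

Answer: [[5,1],[5,2],[5,3],[5,4],[5,5],[5,6],[5,7]]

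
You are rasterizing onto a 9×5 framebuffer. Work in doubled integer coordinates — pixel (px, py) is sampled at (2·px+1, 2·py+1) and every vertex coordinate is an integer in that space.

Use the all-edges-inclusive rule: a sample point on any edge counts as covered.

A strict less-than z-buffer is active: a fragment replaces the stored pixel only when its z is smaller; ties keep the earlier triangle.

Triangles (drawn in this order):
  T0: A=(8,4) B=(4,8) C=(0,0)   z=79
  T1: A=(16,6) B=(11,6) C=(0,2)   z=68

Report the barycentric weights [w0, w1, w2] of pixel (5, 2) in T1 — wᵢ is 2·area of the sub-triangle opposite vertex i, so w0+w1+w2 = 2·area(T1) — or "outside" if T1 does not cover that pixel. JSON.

T0:
  2·area = 48
  edge (8, 4)→(4, 8): d=(-4,4) inclusive
  edge (4, 8)→(0, 0): d=(-4,-8) inclusive
  edge (0, 0)→(8, 4): d=(8,4) inclusive
    (0,0)@(1, 1): e=[40,4,4] → #
    (1,0)@(3, 1): e=[32,20,-4] → ·
    (5,0)@(11, 1): e=[0,84,-36] → ·  [on edge]
    (0,1)@(1, 3): e=[32,-4,20] → ·
    (1,1)@(3, 3): e=[24,12,12] → #
    (2,1)@(5, 3): e=[16,28,4] → #
    (3,1)@(7, 3): e=[8,44,-4] → ·
    (4,1)@(9, 3): e=[0,60,-12] → ·  [on edge]
    (1,2)@(3, 5): e=[16,4,28] → #
    (3,2)@(7, 5): e=[0,36,12] → #  [on edge]
    (4,2)@(9, 5): e=[-8,52,4] → ·
    (1,3)@(3, 7): e=[8,-4,44] → ·
    (2,3)@(5, 7): e=[0,12,36] → #  [on edge]
    (1,4)@(3, 9): e=[0,-12,60] → ·  [on edge]
  covered (7 px):
    # · · · · · · · ·
    · # # · · · · · ·
    · # # # · · · · ·
    · · # · · · · · ·
    · · · · · · · · ·
T1:
  2·area = 20
  edge (16, 6)→(11, 6): d=(-5,0) inclusive
  edge (11, 6)→(0, 2): d=(-11,-4) inclusive
  edge (0, 2)→(16, 6): d=(16,4) inclusive
    (1,1)@(3, 3): e=[15,1,4] → #
    (2,1)@(5, 3): e=[15,9,-4] → ·
    (1,2)@(3, 5): e=[5,-21,36] → ·
    (4,2)@(9, 5): e=[5,3,12] → #
    (5,2)@(11, 5): e=[5,11,4] → #
    (6,2)@(13, 5): e=[5,19,-4] → ·
    (4,3)@(9, 7): e=[-5,-19,44] → ·
    (5,3)@(11, 7): e=[-5,-11,36] → ·
  covered (3 px):
    · · · · · · · · ·
    · # · · · · · · ·
    · · · · # # · · ·
    · · · · · · · · ·
    · · · · · · · · ·

Answer: [11,4,5]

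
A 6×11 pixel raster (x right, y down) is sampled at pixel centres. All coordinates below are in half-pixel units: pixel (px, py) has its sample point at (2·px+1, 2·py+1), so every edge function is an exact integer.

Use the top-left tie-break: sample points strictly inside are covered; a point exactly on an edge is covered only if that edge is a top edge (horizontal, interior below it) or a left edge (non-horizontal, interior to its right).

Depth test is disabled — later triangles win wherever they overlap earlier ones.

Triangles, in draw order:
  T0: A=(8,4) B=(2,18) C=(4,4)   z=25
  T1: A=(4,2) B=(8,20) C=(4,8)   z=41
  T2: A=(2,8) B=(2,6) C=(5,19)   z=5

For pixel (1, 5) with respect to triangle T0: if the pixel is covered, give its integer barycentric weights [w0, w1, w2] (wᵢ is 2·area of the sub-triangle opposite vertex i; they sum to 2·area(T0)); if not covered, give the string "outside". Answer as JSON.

T0:
  2·area = 56
  edge (8, 4)→(2, 18): d=(-6,14) right/bottom  bias=-1
  edge (2, 18)→(4, 4): d=(2,-14) top-left  bias=+0
  edge (4, 4)→(8, 4): d=(4,0) top-left  bias=+0
    (2,2)@(5, 5): e=[36,16,4] → █
    (3,2)@(7, 5): e=[8,44,4] → █
    (4,2)@(9, 5): e=[-20,72,4] → ·
    (2,3)@(5, 7): e=[24,20,12] → █
    (3,3)@(7, 7): e=[-4,48,12] → ·
    (2,4)@(5, 9): e=[12,24,20] → █
    (3,4)@(7, 9): e=[-16,52,20] → ·
    (1,5)@(3, 11): e=[28,0,28] → █  [on edge]
    (2,5)@(5, 11): e=[0,28,28] → ·  [on edge]
    (1,6)@(3, 13): e=[16,4,36] → █
    (2,6)@(5, 13): e=[-12,32,36] → ·
    (1,7)@(3, 15): e=[4,8,44] → █
  covered (7 px):
    · · · · · ·
    · · · · · ·
    · · █ █ · ·
    · · █ · · ·
    · · █ · · ·
    · █ · · · ·
    · █ · · · ·
    · █ · · · ·
    · · · · · ·
    · · · · · ·
    · · · · · ·
T1:
  2·area = 24
  edge (4, 2)→(8, 20): d=(4,18) right/bottom  bias=-1
  edge (8, 20)→(4, 8): d=(-4,-12) top-left  bias=+0
  edge (4, 8)→(4, 2): d=(0,-6) top-left  bias=+0
    (1,2)@(3, 5): e=[30,0,-6] → ·  [on edge]
    (2,3)@(5, 7): e=[2,16,6] → █
    (3,3)@(7, 7): e=[-34,40,18] → ·
    (2,4)@(5, 9): e=[10,8,6] → █
    (3,4)@(7, 9): e=[-26,32,18] → ·
    (2,5)@(5, 11): e=[18,0,6] → █  [on edge]
    (3,5)@(7, 11): e=[-18,24,18] → ·
    (2,6)@(5, 13): e=[26,-8,6] → ·
    (3,8)@(7, 17): e=[6,0,18] → █  [on edge]
    (4,8)@(9, 17): e=[-30,24,30] → ·
    (3,9)@(7, 19): e=[14,-8,18] → ·
  covered (4 px):
    · · · · · ·
    · · · · · ·
    · · · · · ·
    · · █ · · ·
    · · █ · · ·
    · · █ · · ·
    · · · · · ·
    · · · · · ·
    · · · █ · ·
    · · · · · ·
    · · · · · ·
T2:
  2·area = 6
  edge (2, 8)→(2, 6): d=(0,-2) top-left  bias=+0
  edge (2, 6)→(5, 19): d=(3,13) right/bottom  bias=-1
  edge (5, 19)→(2, 8): d=(-3,-11) top-left  bias=+0
    (1,5)@(3, 11): e=[2,2,2] → █
    (2,5)@(5, 11): e=[6,-24,24] → ·
    (1,6)@(3, 13): e=[2,8,-4] → ·
    (2,9)@(5, 19): e=[6,0,0] → ·  [on edge]
  covered (1 px):
    · · · · · ·
    · · · · · ·
    · · · · · ·
    · · · · · ·
    · · · · · ·
    · █ · · · ·
    · · · · · ·
    · · · · · ·
    · · · · · ·
    · · · · · ·
    · · · · · ·

Result: [0,28,28]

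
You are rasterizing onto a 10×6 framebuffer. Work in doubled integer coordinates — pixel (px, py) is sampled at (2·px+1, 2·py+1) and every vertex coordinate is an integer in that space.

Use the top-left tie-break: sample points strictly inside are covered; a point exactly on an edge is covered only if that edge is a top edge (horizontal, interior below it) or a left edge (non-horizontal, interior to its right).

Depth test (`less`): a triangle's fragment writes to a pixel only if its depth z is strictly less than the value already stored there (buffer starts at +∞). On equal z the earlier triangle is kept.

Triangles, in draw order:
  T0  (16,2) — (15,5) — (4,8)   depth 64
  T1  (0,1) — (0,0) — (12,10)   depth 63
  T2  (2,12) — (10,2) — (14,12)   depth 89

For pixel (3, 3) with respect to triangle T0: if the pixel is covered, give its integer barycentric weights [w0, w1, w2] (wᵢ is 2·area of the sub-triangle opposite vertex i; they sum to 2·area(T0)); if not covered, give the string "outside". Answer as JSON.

T0:
  2·area = 30
  edge (16, 2)→(15, 5): d=(-1,3) right/bottom  bias=-1
  edge (15, 5)→(4, 8): d=(-11,3) right/bottom  bias=-1
  edge (4, 8)→(16, 2): d=(12,-6) top-left  bias=+0
    (7,1)@(15, 3): e=[2,22,6] → █
    (8,1)@(17, 3): e=[-4,16,18] → ·
    (5,2)@(11, 5): e=[12,12,6] → █
    (6,2)@(13, 5): e=[6,6,18] → █
    (7,2)@(15, 5): e=[0,0,30] → ·  [on edge]
    (3,3)@(7, 7): e=[22,2,6] → █
    (4,3)@(9, 7): e=[16,-4,18] → ·
    (5,3)@(11, 7): e=[10,-10,30] → ·
    (6,3)@(13, 7): e=[4,-16,42] → ·
    (3,4)@(7, 9): e=[20,-20,30] → ·
    (6,5)@(13, 11): e=[0,-60,90] → ·  [on edge]
  covered (4 px):
    · · · · · · · · · ·
    · · · · · · · █ · ·
    · · · · · █ █ · · ·
    · · · █ · · · · · ·
    · · · · · · · · · ·
    · · · · · · · · · ·
T1:
  2·area = 12
  edge (0, 1)→(0, 0): d=(0,-1) top-left  bias=+0
  edge (0, 0)→(12, 10): d=(12,10) right/bottom  bias=-1
  edge (12, 10)→(0, 1): d=(-12,-9) top-left  bias=+0
    (0,0)@(1, 1): e=[1,2,9] → █
    (1,0)@(3, 1): e=[3,-18,27] → ·
    (0,1)@(1, 3): e=[1,26,-15] → ·
    (1,1)@(3, 3): e=[3,6,3] → █
    (2,1)@(5, 3): e=[5,-14,21] → ·
    (1,2)@(3, 5): e=[3,30,-21] → ·
  covered (2 px):
    █ · · · · · · · · ·
    · █ · · · · · · · ·
    · · · · · · · · · ·
    · · · · · · · · · ·
    · · · · · · · · · ·
    · · · · · · · · · ·
T2:
  2·area = 120
  edge (2, 12)→(10, 2): d=(8,-10) top-left  bias=+0
  edge (10, 2)→(14, 12): d=(4,10) right/bottom  bias=-1
  edge (14, 12)→(2, 12): d=(-12,0) right/bottom  bias=-1
    (4,2)@(9, 5): e=[14,22,84] → █
    (5,2)@(11, 5): e=[34,2,84] → █
    (6,2)@(13, 5): e=[54,-18,84] → ·
    (3,3)@(7, 7): e=[10,50,60] → █
    (6,3)@(13, 7): e=[70,-10,60] → ·
    (2,4)@(5, 9): e=[6,78,36] → █
    (6,4)@(13, 9): e=[86,-2,36] → ·
    (1,5)@(3, 11): e=[2,106,12] → █
    (6,5)@(13, 11): e=[102,6,12] → █
    (7,5)@(15, 11): e=[122,-14,12] → ·
  covered (15 px):
    · · · · · · · · · ·
    · · · · · · · · · ·
    · · · · █ █ · · · ·
    · · · █ █ █ · · · ·
    · · █ █ █ █ · · · ·
    · █ █ █ █ █ █ · · ·

Final: [2,6,22]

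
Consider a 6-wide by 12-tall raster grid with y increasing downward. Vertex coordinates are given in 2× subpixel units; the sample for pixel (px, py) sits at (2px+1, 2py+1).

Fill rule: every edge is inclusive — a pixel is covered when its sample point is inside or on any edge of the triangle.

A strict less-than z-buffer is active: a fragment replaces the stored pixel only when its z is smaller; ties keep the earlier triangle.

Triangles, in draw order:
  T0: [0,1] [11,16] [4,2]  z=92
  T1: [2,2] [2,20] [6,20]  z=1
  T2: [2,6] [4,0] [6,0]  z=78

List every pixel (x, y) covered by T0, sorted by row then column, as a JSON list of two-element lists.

T0:
  2·area = 49  (B↔C swapped to make it positive)
  edge (0, 1)→(4, 2): d=(4,1) inclusive
  edge (4, 2)→(11, 16): d=(7,14) inclusive
  edge (11, 16)→(0, 1): d=(-11,-15) inclusive
    (1,1)@(3, 3): e=[5,21,23] → █
    (2,1)@(5, 3): e=[3,-7,53] → ·
    (1,2)@(3, 5): e=[13,35,1] → █
    (2,2)@(5, 5): e=[11,7,31] → █
    (3,2)@(7, 5): e=[9,-21,61] → ·
    (1,3)@(3, 7): e=[21,49,-21] → ·
    (2,3)@(5, 7): e=[19,21,9] → █
    (3,3)@(7, 7): e=[17,-7,39] → ·
    (2,4)@(5, 9): e=[27,35,-13] → ·
    (3,4)@(7, 9): e=[25,7,17] → █
    (4,4)@(9, 9): e=[23,-21,47] → ·
    (3,5)@(7, 11): e=[33,21,-5] → ·
  covered (6 px):
    · · · · · ·
    · █ · · · ·
    · █ █ · · ·
    · · █ · · ·
    · · · █ · ·
    · · · · · ·
    · · · · █ ·
    · · · · · ·
    · · · · · ·
    · · · · · ·
    · · · · · ·
    · · · · · ·
T1:
  2·area = 72  (B↔C swapped to make it positive)
  edge (2, 2)→(6, 20): d=(4,18) inclusive
  edge (6, 20)→(2, 20): d=(-4,0) inclusive
  edge (2, 20)→(2, 2): d=(0,-18) inclusive
    (1,3)@(3, 7): e=[2,52,18] → █
    (2,3)@(5, 7): e=[-34,52,54] → ·
    (1,4)@(3, 9): e=[10,44,18] → █
    (2,4)@(5, 9): e=[-26,44,54] → ·
    (1,5)@(3, 11): e=[18,36,18] → █
    (2,5)@(5, 11): e=[-18,36,54] → ·
    (1,6)@(3, 13): e=[26,28,18] → █
    (2,6)@(5, 13): e=[-10,28,54] → ·
    (1,7)@(3, 15): e=[34,20,18] → █
    (2,7)@(5, 15): e=[-2,20,54] → ·
    (1,8)@(3, 17): e=[42,12,18] → █
    (2,8)@(5, 17): e=[6,12,54] → █
  covered (9 px):
    · · · · · ·
    · · · · · ·
    · · · · · ·
    · █ · · · ·
    · █ · · · ·
    · █ · · · ·
    · █ · · · ·
    · █ · · · ·
    · █ █ · · ·
    · █ █ · · ·
    · · · · · ·
    · · · · · ·
T2:
  2·area = 12
  edge (2, 6)→(4, 0): d=(2,-6) inclusive
  edge (4, 0)→(6, 0): d=(2,0) inclusive
  edge (6, 0)→(2, 6): d=(-4,6) inclusive
    (2,0)@(5, 1): e=[8,2,2] → █
    (3,0)@(7, 1): e=[20,2,-10] → ·
    (1,1)@(3, 3): e=[0,6,6] → █  [on edge]
    (2,1)@(5, 3): e=[12,6,-6] → ·
    (1,2)@(3, 5): e=[4,10,-2] → ·
    (0,4)@(1, 9): e=[0,18,-6] → ·  [on edge]
  covered (2 px):
    · · █ · · ·
    · █ · · · ·
    · · · · · ·
    · · · · · ·
    · · · · · ·
    · · · · · ·
    · · · · · ·
    · · · · · ·
    · · · · · ·
    · · · · · ·
    · · · · · ·
    · · · · · ·

Result: [[1,1],[1,2],[2,2],[2,3],[3,4],[4,6]]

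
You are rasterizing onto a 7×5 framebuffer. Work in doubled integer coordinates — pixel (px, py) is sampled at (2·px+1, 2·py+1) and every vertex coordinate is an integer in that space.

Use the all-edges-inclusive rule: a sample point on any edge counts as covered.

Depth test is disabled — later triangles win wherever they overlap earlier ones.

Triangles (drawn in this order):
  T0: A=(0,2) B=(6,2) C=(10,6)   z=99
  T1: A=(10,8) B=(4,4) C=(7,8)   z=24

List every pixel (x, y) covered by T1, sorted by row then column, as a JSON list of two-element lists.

T0:
  2·area = 24
  edge (0, 2)→(6, 2): d=(6,0) inclusive
  edge (6, 2)→(10, 6): d=(4,4) inclusive
  edge (10, 6)→(0, 2): d=(-10,-4) inclusive
    (2,0)@(5, 1): e=[-6,0,30] → ·  [on edge]
    (1,1)@(3, 3): e=[6,16,2] → #
    (2,1)@(5, 3): e=[6,8,10] → #
    (3,1)@(7, 3): e=[6,0,18] → #  [on edge]
    (4,1)@(9, 3): e=[6,-8,26] → ·
    (1,2)@(3, 5): e=[18,24,-18] → ·
    (2,2)@(5, 5): e=[18,16,-10] → ·
    (3,2)@(7, 5): e=[18,8,-2] → ·
    (4,2)@(9, 5): e=[18,0,6] → #  [on edge]
    (5,2)@(11, 5): e=[18,-8,14] → ·
    (4,3)@(9, 7): e=[30,8,-14] → ·
    (5,3)@(11, 7): e=[30,0,-6] → ·  [on edge]
    (6,4)@(13, 9): e=[42,0,-18] → ·  [on edge]
  covered (4 px):
    · · · · · · ·
    · # # # · · ·
    · · · · # · ·
    · · · · · · ·
    · · · · · · ·
T1:
  2·area = 12  (B↔C swapped to make it positive)
  edge (10, 8)→(7, 8): d=(-3,0) inclusive
  edge (7, 8)→(4, 4): d=(-3,-4) inclusive
  edge (4, 4)→(10, 8): d=(6,4) inclusive
    (2,2)@(5, 5): e=[9,1,2] → #
    (3,2)@(7, 5): e=[9,9,-6] → ·
    (2,3)@(5, 7): e=[3,-5,14] → ·
    (3,3)@(7, 7): e=[3,3,6] → #
    (4,3)@(9, 7): e=[3,11,-2] → ·
    (3,4)@(7, 9): e=[-3,-3,18] → ·
  covered (2 px):
    · · · · · · ·
    · · · · · · ·
    · · # · · · ·
    · · · # · · ·
    · · · · · · ·

Final: [[2,2],[3,3]]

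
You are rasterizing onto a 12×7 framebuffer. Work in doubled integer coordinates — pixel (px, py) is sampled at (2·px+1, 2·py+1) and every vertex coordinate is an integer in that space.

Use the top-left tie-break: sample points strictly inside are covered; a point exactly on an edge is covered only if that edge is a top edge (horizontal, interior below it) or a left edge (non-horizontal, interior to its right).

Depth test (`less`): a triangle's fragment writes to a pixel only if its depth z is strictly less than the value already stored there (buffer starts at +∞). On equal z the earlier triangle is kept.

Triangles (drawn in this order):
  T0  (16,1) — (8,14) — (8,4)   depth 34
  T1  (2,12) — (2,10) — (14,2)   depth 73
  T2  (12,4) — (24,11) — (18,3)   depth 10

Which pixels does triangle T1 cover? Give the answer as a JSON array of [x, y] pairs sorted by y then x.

T0:
  2·area = 80
  edge (16, 1)→(8, 14): d=(-8,13) right/bottom  bias=-1
  edge (8, 14)→(8, 4): d=(0,-10) top-left  bias=+0
  edge (8, 4)→(16, 1): d=(8,-3) top-left  bias=+0
    (5,1)@(11, 3): e=[49,30,1] → X
    (6,1)@(13, 3): e=[23,50,7] → X
    (7,1)@(15, 3): e=[-3,70,13] → .
    (4,2)@(9, 5): e=[59,10,11] → X
    (7,2)@(15, 5): e=[-19,70,29] → .
    (4,3)@(9, 7): e=[43,10,27] → X
    (6,3)@(13, 7): e=[-9,50,39] → .
    (4,4)@(9, 9): e=[27,10,43] → X
    (6,4)@(13, 9): e=[-25,50,55] → .
    (4,5)@(9, 11): e=[11,10,59] → X
    (5,5)@(11, 11): e=[-15,30,65] → .
    (4,6)@(9, 13): e=[-5,10,75] → .
  covered (10 px):
    . . . . . . . . . . . .
    . . . . . X X . . . . .
    . . . . X X X . . . . .
    . . . . X X . . . . . .
    . . . . X X . . . . . .
    . . . . X . . . . . . .
    . . . . . . . . . . . .
T1:
  2·area = 24
  edge (2, 12)→(2, 10): d=(0,-2) top-left  bias=+0
  edge (2, 10)→(14, 2): d=(12,-8) top-left  bias=+0
  edge (14, 2)→(2, 12): d=(-12,10) right/bottom  bias=-1
    (3,3)@(7, 7): e=[10,4,10] → X
    (4,3)@(9, 7): e=[14,20,-10] → .
    (2,4)@(5, 9): e=[6,12,6] → X
    (3,4)@(7, 9): e=[10,28,-14] → .
    (1,5)@(3, 11): e=[2,20,2] → X
    (2,5)@(5, 11): e=[6,36,-18] → .
    (1,6)@(3, 13): e=[2,44,-22] → .
  covered (3 px):
    . . . . . . . . . . . .
    . . . . . . . . . . . .
    . . . . . . . . . . . .
    . . . X . . . . . . . .
    . . X . . . . . . . . .
    . X . . . . . . . . . .
    . . . . . . . . . . . .
T2:
  2·area = 54  (B↔C swapped to make it positive)
  edge (12, 4)→(18, 3): d=(6,-1) top-left  bias=+0
  edge (18, 3)→(24, 11): d=(6,8) right/bottom  bias=-1
  edge (24, 11)→(12, 4): d=(-12,-7) top-left  bias=+0
    (7,2)@(15, 5): e=[9,36,9] → X
    (8,2)@(17, 5): e=[11,20,23] → X
    (9,2)@(19, 5): e=[13,4,37] → X
    (10,2)@(21, 5): e=[15,-12,51] → .
    (7,3)@(15, 7): e=[21,48,-15] → .
    (8,3)@(17, 7): e=[23,32,-1] → .
    (9,3)@(19, 7): e=[25,16,13] → X
    (10,3)@(21, 7): e=[27,0,27] → .  [on edge]
    (9,4)@(19, 9): e=[37,28,-11] → .
    (10,4)@(21, 9): e=[39,12,3] → X
    (11,4)@(23, 9): e=[41,-4,17] → .
    (10,5)@(21, 11): e=[51,24,-21] → .
  covered (5 px):
    . . . . . . . . . . . .
    . . . . . . . . . . . .
    . . . . . . . X X X . .
    . . . . . . . . . X . .
    . . . . . . . . . . X .
    . . . . . . . . . . . .
    . . . . . . . . . . . .

Final: [[3,3],[2,4],[1,5]]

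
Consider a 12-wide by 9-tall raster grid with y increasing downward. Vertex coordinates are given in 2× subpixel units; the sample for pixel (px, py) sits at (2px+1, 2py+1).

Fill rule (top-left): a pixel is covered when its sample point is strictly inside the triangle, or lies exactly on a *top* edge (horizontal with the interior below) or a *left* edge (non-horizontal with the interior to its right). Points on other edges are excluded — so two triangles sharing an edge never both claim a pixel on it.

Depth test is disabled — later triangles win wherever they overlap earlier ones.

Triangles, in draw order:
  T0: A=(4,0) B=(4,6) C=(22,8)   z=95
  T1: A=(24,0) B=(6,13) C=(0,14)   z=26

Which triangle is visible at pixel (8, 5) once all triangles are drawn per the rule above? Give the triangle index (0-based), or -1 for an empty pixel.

T0:
  2·area = 108  (B↔C swapped to make it positive)
  edge (4, 0)→(22, 8): d=(18,8) right/bottom  bias=-1
  edge (22, 8)→(4, 6): d=(-18,-2) top-left  bias=+0
  edge (4, 6)→(4, 0): d=(0,-6) top-left  bias=+0
    (2,0)@(5, 1): e=[10,92,6] → #
    (3,0)@(7, 1): e=[-6,96,18] → ·
    (2,1)@(5, 3): e=[46,56,6] → #
    (3,1)@(7, 3): e=[30,60,18] → #
    (4,1)@(9, 3): e=[14,64,30] → #
    (5,1)@(11, 3): e=[-2,68,42] → ·
    (2,2)@(5, 5): e=[82,20,6] → #
    (5,2)@(11, 5): e=[34,32,42] → #
    (6,2)@(13, 5): e=[18,36,54] → #
    (7,2)@(15, 5): e=[2,40,66] → #
    (8,2)@(17, 5): e=[-14,44,78] → ·
    (2,3)@(5, 7): e=[118,-16,6] → ·
    (6,3)@(13, 7): e=[54,0,54] → #  [on edge]
  covered (14 px):
    · · # · · · · · · · · ·
    · · # # # · · · · · · ·
    · · # # # # # # · · · ·
    · · · · · · # # # # · ·
    · · · · · · · · · · · ·
    · · · · · · · · · · · ·
    · · · · · · · · · · · ·
    · · · · · · · · · · · ·
    · · · · · · · · · · · ·
T1:
  2·area = 60
  edge (24, 0)→(6, 13): d=(-18,13) right/bottom  bias=-1
  edge (6, 13)→(0, 14): d=(-6,1) right/bottom  bias=-1
  edge (0, 14)→(24, 0): d=(24,-14) top-left  bias=+0
    (9,1)@(19, 3): e=[11,47,2] → #
    (10,1)@(21, 3): e=[-15,45,30] → ·
    (8,2)@(17, 5): e=[1,37,22] → #
    (9,2)@(19, 5): e=[-25,35,50] → ·
    (6,3)@(13, 7): e=[17,29,14] → #
    (7,3)@(15, 7): e=[-9,27,42] → ·
    (8,3)@(17, 7): e=[-35,25,70] → ·
    (4,4)@(9, 9): e=[33,21,6] → #
    (5,4)@(11, 9): e=[7,19,34] → #
    (6,4)@(13, 9): e=[-19,17,62] → ·
    (3,5)@(7, 11): e=[23,11,26] → #
    (4,5)@(9, 11): e=[-3,9,54] → ·
  covered (8 px):
    · · · · · · · · · · · ·
    · · · · · · · · · # · ·
    · · · · · · · · # · · ·
    · · · · · · # · · · · ·
    · · · · # # · · · · · ·
    · · · # · · · · · · · ·
    · # # · · · · · · · · ·
    · · · · · · · · · · · ·
    · · · · · · · · · · · ·

Z-buffer (winner per pixel, '.' = empty):
  . . 0 . . . . . . . . .
  . . 0 0 0 . . . . 1 . .
  . . 0 0 0 0 0 0 1 . . .
  . . . . . . 1 0 0 0 . .
  . . . . 1 1 . . . . . .
  . . . 1 . . . . . . . .
  . 1 1 . . . . . . . . .
  . . . . . . . . . . . .
  . . . . . . . . . . . .

Final: -1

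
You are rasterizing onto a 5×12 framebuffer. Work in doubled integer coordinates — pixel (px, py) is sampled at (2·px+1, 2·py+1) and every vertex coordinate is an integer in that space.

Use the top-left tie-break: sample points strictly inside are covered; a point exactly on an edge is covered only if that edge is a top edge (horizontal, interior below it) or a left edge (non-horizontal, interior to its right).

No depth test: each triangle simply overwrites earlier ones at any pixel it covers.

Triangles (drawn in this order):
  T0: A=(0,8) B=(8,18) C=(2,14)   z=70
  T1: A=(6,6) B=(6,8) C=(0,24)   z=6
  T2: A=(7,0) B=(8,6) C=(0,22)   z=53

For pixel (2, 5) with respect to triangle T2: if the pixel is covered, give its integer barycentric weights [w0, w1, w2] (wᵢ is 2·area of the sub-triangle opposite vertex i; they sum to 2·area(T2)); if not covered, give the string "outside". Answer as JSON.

T0:
  2·area = 28
  edge (0, 8)→(8, 18): d=(8,10) right/bottom  bias=-1
  edge (8, 18)→(2, 14): d=(-6,-4) top-left  bias=+0
  edge (2, 14)→(0, 8): d=(-2,-6) top-left  bias=+0
    (0,5)@(1, 11): e=[14,14,0] → █  [on edge]
    (1,5)@(3, 11): e=[-6,22,12] → ·
    (0,6)@(1, 13): e=[30,2,-4] → ·
    (1,6)@(3, 13): e=[10,10,8] → █
    (2,6)@(5, 13): e=[-10,18,20] → ·
    (1,7)@(3, 15): e=[26,-2,4] → ·
    (2,7)@(5, 15): e=[6,6,16] → █
    (3,7)@(7, 15): e=[-14,14,28] → ·
    (1,8)@(3, 17): e=[42,-14,0] → ·  [on edge]
    (2,8)@(5, 17): e=[22,-6,12] → ·
    (3,8)@(7, 17): e=[2,2,24] → █
    (4,8)@(9, 17): e=[-18,10,36] → ·
    (2,11)@(5, 23): e=[70,-42,0] → ·  [on edge]
  covered (4 px):
    · · · · ·
    · · · · ·
    · · · · ·
    · · · · ·
    · · · · ·
    █ · · · ·
    · █ · · ·
    · · █ · ·
    · · · █ ·
    · · · · ·
    · · · · ·
    · · · · ·
T1:
  2·area = 12
  edge (6, 6)→(6, 8): d=(0,2) right/bottom  bias=-1
  edge (6, 8)→(0, 24): d=(-6,16) right/bottom  bias=-1
  edge (0, 24)→(6, 6): d=(6,-18) top-left  bias=+0
    (3,1)@(7, 3): e=[-2,14,0] → ·  [on edge]
    (2,4)@(5, 9): e=[2,10,0] → █  [on edge]
    (3,4)@(7, 9): e=[-2,-22,36] → ·
    (2,5)@(5, 11): e=[2,-2,12] → ·
    (1,7)@(3, 15): e=[6,6,0] → █  [on edge]
    (2,7)@(5, 15): e=[2,-26,36] → ·
    (1,8)@(3, 17): e=[6,-6,12] → ·
    (0,10)@(1, 21): e=[10,2,0] → █  [on edge]
    (1,10)@(3, 21): e=[6,-30,36] → ·
    (0,11)@(1, 23): e=[10,-10,12] → ·
  covered (3 px):
    · · · · ·
    · · · · ·
    · · · · ·
    · · · · ·
    · · █ · ·
    · · · · ·
    · · · · ·
    · █ · · ·
    · · · · ·
    · · · · ·
    █ · · · ·
    · · · · ·
T2:
  2·area = 64
  edge (7, 0)→(8, 6): d=(1,6) right/bottom  bias=-1
  edge (8, 6)→(0, 22): d=(-8,16) right/bottom  bias=-1
  edge (0, 22)→(7, 0): d=(7,-22) top-left  bias=+0
    (3,0)@(7, 1): e=[1,56,7] → █
    (4,0)@(9, 1): e=[-11,24,51] → ·
    (3,1)@(7, 3): e=[3,40,21] → █
    (4,1)@(9, 3): e=[-9,8,65] → ·
    (3,2)@(7, 5): e=[5,24,35] → █
    (4,2)@(9, 5): e=[-7,-8,79] → ·
    (2,3)@(5, 7): e=[19,40,5] → █
    (4,3)@(9, 7): e=[-5,-24,93] → ·
    (2,4)@(5, 9): e=[21,24,19] → █
    (3,4)@(7, 9): e=[9,-8,63] → ·
    (2,5)@(5, 11): e=[23,8,33] → █
    (3,5)@(7, 11): e=[11,-24,77] → ·
  covered (10 px):
    · · · █ ·
    · · · █ ·
    · · · █ ·
    · · █ █ ·
    · · █ · ·
    · · █ · ·
    · █ · · ·
    · █ · · ·
    · · · · ·
    █ · · · ·
    · · · · ·
    · · · · ·

Result: [8,33,23]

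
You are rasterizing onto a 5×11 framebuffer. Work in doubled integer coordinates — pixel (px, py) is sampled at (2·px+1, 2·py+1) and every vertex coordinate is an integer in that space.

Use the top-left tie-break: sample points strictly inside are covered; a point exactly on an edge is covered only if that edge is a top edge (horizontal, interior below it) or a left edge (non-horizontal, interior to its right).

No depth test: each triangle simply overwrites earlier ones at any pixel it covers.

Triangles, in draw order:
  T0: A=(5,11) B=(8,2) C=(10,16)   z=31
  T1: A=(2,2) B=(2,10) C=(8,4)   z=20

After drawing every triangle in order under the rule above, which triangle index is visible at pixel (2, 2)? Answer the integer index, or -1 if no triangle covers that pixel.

T0:
  2·area = 60
  edge (5, 11)→(8, 2): d=(3,-9) top-left  bias=+0
  edge (8, 2)→(10, 16): d=(2,14) right/bottom  bias=-1
  edge (10, 16)→(5, 11): d=(-5,-5) top-left  bias=+0
    (3,2)@(7, 5): e=[0,20,40] → █  [on edge]
    (4,2)@(9, 5): e=[18,-8,50] → ·
    (0,3)@(1, 7): e=[-48,108,0] → ·  [on edge]
    (3,3)@(7, 7): e=[6,24,30] → █
    (4,3)@(9, 7): e=[24,-4,40] → ·
    (1,4)@(3, 9): e=[-24,84,0] → ·  [on edge]
    (3,4)@(7, 9): e=[12,28,20] → █
    (4,4)@(9, 9): e=[30,0,30] → ·  [on edge]
    (2,5)@(5, 11): e=[0,60,0] → █  [on edge]
    (4,5)@(9, 11): e=[36,4,20] → █
    (2,6)@(5, 13): e=[6,64,-10] → ·
    (3,6)@(7, 13): e=[24,36,0] → █  [on edge]
    (4,7)@(9, 15): e=[48,12,0] → █  [on edge]
    (1,8)@(3, 17): e=[0,100,-40] → ·  [on edge]
  covered (9 px):
    · · · · ·
    · · · · ·
    · · · █ ·
    · · · █ ·
    · · · █ ·
    · · █ █ █
    · · · █ █
    · · · · █
    · · · · ·
    · · · · ·
    · · · · ·
T1:
  2·area = 48  (B↔C swapped to make it positive)
  edge (2, 2)→(8, 4): d=(6,2) right/bottom  bias=-1
  edge (8, 4)→(2, 10): d=(-6,6) right/bottom  bias=-1
  edge (2, 10)→(2, 2): d=(0,-8) top-left  bias=+0
    (1,1)@(3, 3): e=[4,36,8] → █
    (2,1)@(5, 3): e=[0,24,24] → ·  [on edge]
    (4,1)@(9, 3): e=[-8,0,56] → ·  [on edge]
    (1,2)@(3, 5): e=[16,24,8] → █
    (2,2)@(5, 5): e=[12,12,24] → █
    (3,2)@(7, 5): e=[8,0,40] → ·  [on edge]
    (1,3)@(3, 7): e=[28,12,8] → █
    (2,3)@(5, 7): e=[24,0,24] → ·  [on edge]
    (1,4)@(3, 9): e=[40,0,8] → ·  [on edge]
    (0,5)@(1, 11): e=[56,0,-8] → ·  [on edge]
  covered (4 px):
    · · · · ·
    · █ · · ·
    · █ █ · ·
    · █ · · ·
    · · · · ·
    · · · · ·
    · · · · ·
    · · · · ·
    · · · · ·
    · · · · ·
    · · · · ·

Z-buffer (winner per pixel, '.' = empty):
  . . . . .
  . 1 . . .
  . 1 1 0 .
  . 1 . 0 .
  . . . 0 .
  . . 0 0 0
  . . . 0 0
  . . . . 0
  . . . . .
  . . . . .
  . . . . .

Final: 1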